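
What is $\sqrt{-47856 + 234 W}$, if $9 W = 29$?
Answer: $i \sqrt{47102} \approx 217.03 i$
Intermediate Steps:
$W = \frac{29}{9}$ ($W = \frac{1}{9} \cdot 29 = \frac{29}{9} \approx 3.2222$)
$\sqrt{-47856 + 234 W} = \sqrt{-47856 + 234 \cdot \frac{29}{9}} = \sqrt{-47856 + 754} = \sqrt{-47102} = i \sqrt{47102}$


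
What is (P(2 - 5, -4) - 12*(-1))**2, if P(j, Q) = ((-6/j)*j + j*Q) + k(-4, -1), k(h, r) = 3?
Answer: 441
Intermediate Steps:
P(j, Q) = -3 + Q*j (P(j, Q) = ((-6/j)*j + j*Q) + 3 = (-6 + Q*j) + 3 = -3 + Q*j)
(P(2 - 5, -4) - 12*(-1))**2 = ((-3 - 4*(2 - 5)) - 12*(-1))**2 = ((-3 - 4*(-3)) + 12)**2 = ((-3 + 12) + 12)**2 = (9 + 12)**2 = 21**2 = 441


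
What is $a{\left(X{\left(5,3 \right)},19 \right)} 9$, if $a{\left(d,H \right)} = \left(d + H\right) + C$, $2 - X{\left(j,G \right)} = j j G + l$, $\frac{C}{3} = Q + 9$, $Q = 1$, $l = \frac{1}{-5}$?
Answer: $- \frac{1071}{5} \approx -214.2$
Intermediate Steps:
$l = - \frac{1}{5} \approx -0.2$
$C = 30$ ($C = 3 \left(1 + 9\right) = 3 \cdot 10 = 30$)
$X{\left(j,G \right)} = \frac{11}{5} - G j^{2}$ ($X{\left(j,G \right)} = 2 - \left(j j G - \frac{1}{5}\right) = 2 - \left(j^{2} G - \frac{1}{5}\right) = 2 - \left(G j^{2} - \frac{1}{5}\right) = 2 - \left(- \frac{1}{5} + G j^{2}\right) = \frac{11}{5} - G j^{2}$)
$a{\left(d,H \right)} = 30 + H + d$ ($a{\left(d,H \right)} = \left(d + H\right) + 30 = \left(H + d\right) + 30 = 30 + H + d$)
$a{\left(X{\left(5,3 \right)},19 \right)} 9 = \left(30 + 19 + \left(\frac{11}{5} - 3 \cdot 5^{2}\right)\right) 9 = \left(30 + 19 + \left(\frac{11}{5} - 3 \cdot 25\right)\right) 9 = \left(30 + 19 + \left(\frac{11}{5} - 75\right)\right) 9 = \left(30 + 19 - \frac{364}{5}\right) 9 = \left(- \frac{119}{5}\right) 9 = - \frac{1071}{5}$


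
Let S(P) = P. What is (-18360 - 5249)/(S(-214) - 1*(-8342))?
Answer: -23609/8128 ≈ -2.9047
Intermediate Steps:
(-18360 - 5249)/(S(-214) - 1*(-8342)) = (-18360 - 5249)/(-214 - 1*(-8342)) = -23609/(-214 + 8342) = -23609/8128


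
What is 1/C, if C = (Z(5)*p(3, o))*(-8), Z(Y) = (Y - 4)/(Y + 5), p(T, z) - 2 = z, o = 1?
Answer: -5/12 ≈ -0.41667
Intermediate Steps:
p(T, z) = 2 + z
Z(Y) = (-4 + Y)/(5 + Y)
C = -12/5 (C = (((-4 + 5)/(5 + 5))*(2 + 1))*(-8) = ((1/10)*3)*(-8) = (3/10)*(-8) = -12/5 ≈ -2.4000)
1/C = 1/(-12/5) = -5/12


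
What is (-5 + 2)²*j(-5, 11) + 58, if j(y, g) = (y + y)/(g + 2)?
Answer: 664/13 ≈ 51.077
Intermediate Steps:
j(y, g) = 2*y/(2 + g) (j(y, g) = (2*y)/(2 + g) = 2*y/(2 + g))
(-5 + 2)²*j(-5, 11) + 58 = (-5 + 2)²*(2*(-5)/(2 + 11)) + 58 = (-3)²*(2*(-5)/13) + 58 = 9*(2*(-5)*(1/13)) + 58 = 9*(-10/13) + 58 = -90/13 + 58 = 664/13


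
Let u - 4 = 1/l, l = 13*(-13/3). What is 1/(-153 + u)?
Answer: -169/25184 ≈ -0.0067106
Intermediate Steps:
l = -169/3 (l = 13*(-13*1/3) = 13*(-13/3) = -169/3 ≈ -56.333)
u = 673/169 (u = 4 + 1/(-169/3) = 4 - 3/169 = 673/169 ≈ 3.9822)
1/(-153 + u) = 1/(-153 + 673/169) = 1/(-25184/169) = -169/25184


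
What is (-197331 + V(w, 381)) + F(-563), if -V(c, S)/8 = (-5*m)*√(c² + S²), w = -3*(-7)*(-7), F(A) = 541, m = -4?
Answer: -196790 - 480*√18530 ≈ -2.6213e+5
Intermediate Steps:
w = -147 (w = 21*(-7) = -147)
V(c, S) = -160*√(S² + c²) (V(c, S) = -8*(-5*(-4))*√(c² + S²) = -160*√(S² + c²))
(-197331 + V(w, 381)) + F(-563) = (-197331 - 160*√(381² + (-147)²)) + 541 = (-197331 - 160*√(145161 + 21609)) + 541 = (-197331 - 480*√18530) + 541 = -196790 - 480*√18530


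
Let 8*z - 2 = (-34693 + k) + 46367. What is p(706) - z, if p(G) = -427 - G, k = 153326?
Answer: -87033/4 ≈ -21758.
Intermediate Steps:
z = 82501/4 (z = ¼ + ((-34693 + 153326) + 46367)/8 = ¼ + (118633 + 46367)/8 = ¼ + (⅛)*165000 = ¼ + 20625 = 82501/4 ≈ 20625.)
p(706) - z = (-427 - 1*706) - 1*82501/4 = (-427 - 706) - 82501/4 = -1133 - 82501/4 = -87033/4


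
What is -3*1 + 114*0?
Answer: -3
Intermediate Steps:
-3*1 + 114*0 = -3 + 0 = -3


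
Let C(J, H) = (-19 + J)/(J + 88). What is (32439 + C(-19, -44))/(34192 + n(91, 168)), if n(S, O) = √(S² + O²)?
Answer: 76530346576/80664888771 - 15667771*√745/80664888771 ≈ 0.94344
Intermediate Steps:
C(J, H) = (-19 + J)/(88 + J)
n(S, O) = √(O² + S²)
(32439 + C(-19, -44))/(34192 + n(91, 168)) = (32439 + (-19 - 19)/(88 - 19))/(34192 + √(168² + 91²)) = (32439 - 38/69)/(34192 + √(28224 + 8281)) = (32439 + (1/69)*(-38))/(34192 + √36505) = (32439 - 38/69)/(34192 + 7*√745) = 2238253/(69*(34192 + 7*√745))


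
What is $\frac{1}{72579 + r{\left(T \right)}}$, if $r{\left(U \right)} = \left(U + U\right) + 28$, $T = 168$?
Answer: $\frac{1}{72943} \approx 1.3709 \cdot 10^{-5}$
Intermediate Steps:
$r{\left(U \right)} = 28 + 2 U$ ($r{\left(U \right)} = 2 U + 28 = 28 + 2 U$)
$\frac{1}{72579 + r{\left(T \right)}} = \frac{1}{72579 + \left(28 + 2 \cdot 168\right)} = \frac{1}{72579 + \left(28 + 336\right)} = \frac{1}{72579 + 364} = \frac{1}{72943}$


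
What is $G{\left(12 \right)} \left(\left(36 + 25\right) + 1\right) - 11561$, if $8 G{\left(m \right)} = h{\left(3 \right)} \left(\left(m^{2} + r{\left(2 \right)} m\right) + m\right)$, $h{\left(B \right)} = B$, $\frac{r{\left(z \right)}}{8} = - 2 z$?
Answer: $-16862$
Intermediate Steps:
$r{\left(z \right)} = - 16 z$ ($r{\left(z \right)} = 8 \left(- 2 z\right) = - 16 z$)
$G{\left(m \right)} = - \frac{93 m}{8} + \frac{3 m^{2}}{8}$ ($G{\left(m \right)} = \frac{3 \left(\left(m^{2} + \left(-16\right) 2 m\right) + m\right)}{8} = \frac{3 \left(\left(m^{2} - 32 m\right) + m\right)}{8} = \frac{3 \left(m^{2} - 31 m\right)}{8} = \frac{- 93 m + 3 m^{2}}{8} = - \frac{93 m}{8} + \frac{3 m^{2}}{8}$)
$G{\left(12 \right)} \left(\left(36 + 25\right) + 1\right) - 11561 = \frac{3}{8} \cdot 12 \left(-31 + 12\right) \left(\left(36 + 25\right) + 1\right) - 11561 = \frac{3}{8} \cdot 12 \left(-19\right) \left(61 + 1\right) - 11561 = \left(- \frac{171}{2}\right) 62 - 11561 = -5301 - 11561 = -16862$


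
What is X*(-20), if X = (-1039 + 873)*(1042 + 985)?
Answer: 6729640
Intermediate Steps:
X = -336482 (X = -166*2027 = -336482)
X*(-20) = -336482*(-20) = 6729640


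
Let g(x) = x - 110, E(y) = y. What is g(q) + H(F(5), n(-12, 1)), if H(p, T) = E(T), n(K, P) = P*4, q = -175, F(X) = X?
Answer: -281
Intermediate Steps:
n(K, P) = 4*P
H(p, T) = T
g(x) = -110 + x
g(q) + H(F(5), n(-12, 1)) = (-110 - 175) + 4*1 = -285 + 4 = -281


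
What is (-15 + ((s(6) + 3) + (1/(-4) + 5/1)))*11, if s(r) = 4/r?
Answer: -869/12 ≈ -72.417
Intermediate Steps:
(-15 + ((s(6) + 3) + (1/(-4) + 5/1)))*11 = (-15 + ((4/6 + 3) + (1/(-4) + 5/1)))*11 = (-15 + ((4*(⅙) + 3) + (1*(-¼) + 5*1)))*11 = (-15 + ((⅔ + 3) + (-¼ + 5)))*11 = (-15 + (11/3 + 19/4))*11 = (-15 + 101/12)*11 = -79/12*11 = -869/12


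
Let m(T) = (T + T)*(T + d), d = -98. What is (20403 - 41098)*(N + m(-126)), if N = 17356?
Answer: -1527373780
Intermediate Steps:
m(T) = 2*T*(-98 + T) (m(T) = (T + T)*(T - 98) = (2*T)*(-98 + T) = 2*T*(-98 + T))
(20403 - 41098)*(N + m(-126)) = (20403 - 41098)*(17356 + 2*(-126)*(-98 - 126)) = -20695*(17356 + 2*(-126)*(-224)) = -20695*(17356 + 56448) = -20695*73804 = -1527373780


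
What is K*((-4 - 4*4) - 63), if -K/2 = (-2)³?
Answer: -1328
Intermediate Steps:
K = 16 (K = -2*(-2)³ = -2*(-8) = 16)
K*((-4 - 4*4) - 63) = 16*((-4 - 4*4) - 63) = 16*((-4 - 16) - 63) = 16*(-20 - 63) = 16*(-83) = -1328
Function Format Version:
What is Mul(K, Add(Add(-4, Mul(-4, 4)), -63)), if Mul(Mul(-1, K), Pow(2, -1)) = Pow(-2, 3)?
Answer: -1328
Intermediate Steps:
K = 16 (K = Mul(-2, Pow(-2, 3)) = Mul(-2, -8) = 16)
Mul(K, Add(Add(-4, Mul(-4, 4)), -63)) = Mul(16, Add(Add(-4, Mul(-4, 4)), -63)) = Mul(16, Add(Add(-4, -16), -63)) = Mul(16, Add(-20, -63)) = Mul(16, -83) = -1328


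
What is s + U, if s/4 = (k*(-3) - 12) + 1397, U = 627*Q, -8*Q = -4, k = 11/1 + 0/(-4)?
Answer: 11443/2 ≈ 5721.5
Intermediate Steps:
k = 11 (k = 11*1 + 0*(-¼) = 11 + 0 = 11)
Q = ½ (Q = -⅛*(-4) = ½ ≈ 0.50000)
U = 627/2 (U = 627*(½) = 627/2 ≈ 313.50)
s = 5408 (s = 4*((11*(-3) - 12) + 1397) = 4*((-33 - 12) + 1397) = 4*(-45 + 1397) = 4*1352 = 5408)
s + U = 5408 + 627/2 = 11443/2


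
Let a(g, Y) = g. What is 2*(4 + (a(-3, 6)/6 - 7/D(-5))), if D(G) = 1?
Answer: -7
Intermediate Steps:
2*(4 + (a(-3, 6)/6 - 7/D(-5))) = 2*(4 + (-3/6 - 7/1)) = 2*(4 + (-3*⅙ - 7*1)) = 2*(4 + (-½ - 7)) = 2*(4 - 15/2) = 2*(-7/2) = -7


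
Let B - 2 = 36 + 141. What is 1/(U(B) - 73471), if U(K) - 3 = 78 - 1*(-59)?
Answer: -1/73331 ≈ -1.3637e-5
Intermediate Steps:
B = 179 (B = 2 + (36 + 141) = 2 + 177 = 179)
U(K) = 140 (U(K) = 3 + (78 - 1*(-59)) = 3 + (78 + 59) = 3 + 137 = 140)
1/(U(B) - 73471) = 1/(140 - 73471) = 1/(-73331) = -1/73331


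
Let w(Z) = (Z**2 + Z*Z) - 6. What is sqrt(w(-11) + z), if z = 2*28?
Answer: 2*sqrt(73) ≈ 17.088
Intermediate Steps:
w(Z) = -6 + 2*Z**2 (w(Z) = (Z**2 + Z**2) - 6 = 2*Z**2 - 6 = -6 + 2*Z**2)
z = 56
sqrt(w(-11) + z) = sqrt((-6 + 2*(-11)**2) + 56) = sqrt((-6 + 2*121) + 56) = sqrt((-6 + 242) + 56) = sqrt(236 + 56) = sqrt(292) = 2*sqrt(73)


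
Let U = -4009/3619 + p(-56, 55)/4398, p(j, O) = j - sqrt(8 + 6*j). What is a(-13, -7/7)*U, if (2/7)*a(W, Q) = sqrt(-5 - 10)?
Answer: 7*sqrt(1230)/4398 - 8917123*I*sqrt(15)/2273766 ≈ 0.055821 - 15.189*I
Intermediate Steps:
a(W, Q) = 7*I*sqrt(15)/2 (a(W, Q) = 7*sqrt(-5 - 10)/2 = 7*sqrt(-15)/2 = 7*(I*sqrt(15))/2 = 7*I*sqrt(15)/2)
U = -8917123/7958181 - I*sqrt(82)/2199 (U = -4009/3619 + (-56 - sqrt(8 + 6*(-56)))/4398 = -4009*1/3619 + (-56 - sqrt(8 - 336))*(1/4398) = -4009/3619 + (-56 - sqrt(-328))*(1/4398) = -4009/3619 + (-56 - 2*I*sqrt(82))*(1/4398) = -4009/3619 + (-28/2199 - I*sqrt(82)/2199) = -8917123/7958181 - I*sqrt(82)/2199 ≈ -1.1205 - 0.004118*I)
a(-13, -7/7)*U = (7*I*sqrt(15)/2)*(-8917123/7958181 - I*sqrt(82)/2199) = 7*I*sqrt(15)*(-8917123/7958181 - I*sqrt(82)/2199)/2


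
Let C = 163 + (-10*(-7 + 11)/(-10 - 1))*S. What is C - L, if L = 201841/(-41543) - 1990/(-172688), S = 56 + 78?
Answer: 25848981493385/39456876712 ≈ 655.12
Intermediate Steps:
S = 134
C = 7153/11 (C = 163 - 10*(-7 + 11)/(-10 - 1)*134 = 163 - 40/(-11)*134 = 163 - 40*(-1)/11*134 = 163 - 10*(-4/11)*134 = 163 + (40/11)*134 = 163 + 5360/11 = 7153/11 ≈ 650.27)
L = -17386424019/3586988792 (L = 201841*(-1/41543) - 1990*(-1/172688) = -201841/41543 + 995/86344 = -17386424019/3586988792 ≈ -4.8471)
C - L = 7153/11 - 1*(-17386424019/3586988792) = 7153/11 + 17386424019/3586988792 = 25848981493385/39456876712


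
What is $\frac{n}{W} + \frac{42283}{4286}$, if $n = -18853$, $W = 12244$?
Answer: $\frac{218454547}{26238892} \approx 8.3256$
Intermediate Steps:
$\frac{n}{W} + \frac{42283}{4286} = - \frac{18853}{12244} + \frac{42283}{4286} = \frac{218454547}{26238892}$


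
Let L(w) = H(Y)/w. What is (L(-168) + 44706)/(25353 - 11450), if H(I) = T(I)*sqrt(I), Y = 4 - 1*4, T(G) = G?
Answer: 44706/13903 ≈ 3.2156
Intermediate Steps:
Y = 0 (Y = 4 - 4 = 0)
H(I) = I**(3/2) (H(I) = I*sqrt(I) = I**(3/2))
L(w) = 0 (L(w) = 0**(3/2)/w = 0/w = 0)
(L(-168) + 44706)/(25353 - 11450) = (0 + 44706)/(25353 - 11450) = 44706/13903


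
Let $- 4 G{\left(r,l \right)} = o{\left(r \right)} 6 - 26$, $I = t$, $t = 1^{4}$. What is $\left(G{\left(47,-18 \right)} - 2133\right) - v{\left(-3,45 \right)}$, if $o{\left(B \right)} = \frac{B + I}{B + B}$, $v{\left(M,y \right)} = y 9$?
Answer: $- \frac{238033}{94} \approx -2532.3$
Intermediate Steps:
$t = 1$
$I = 1$
$v{\left(M,y \right)} = 9 y$
$o{\left(B \right)} = \frac{1 + B}{2 B}$ ($o{\left(B \right)} = \frac{B + 1}{B + B} = \frac{1 + B}{2 B}$)
$G{\left(r,l \right)} = \frac{13}{2} - \frac{3 \left(1 + r\right)}{4 r}$ ($G{\left(r,l \right)} = - \frac{\frac{1 + r}{2 r} 6 - 26}{4} = - \frac{\frac{3 \left(1 + r\right)}{r} - 26}{4} = - \frac{-26 + \frac{3 \left(1 + r\right)}{r}}{4} = \frac{13}{2} - \frac{3 \left(1 + r\right)}{4 r}$)
$\left(G{\left(47,-18 \right)} - 2133\right) - v{\left(-3,45 \right)} = \left(\frac{-3 + 23 \cdot 47}{4 \cdot 47} - 2133\right) - 9 \cdot 45 = \left(\frac{1}{4} \cdot \frac{1}{47} \left(-3 + 1081\right) - 2133\right) - 405 = \left(\frac{1}{4} \cdot \frac{1}{47} \cdot 1078 - 2133\right) - 405 = \left(\frac{539}{94} - 2133\right) - 405 = - \frac{199963}{94} - 405 = - \frac{238033}{94}$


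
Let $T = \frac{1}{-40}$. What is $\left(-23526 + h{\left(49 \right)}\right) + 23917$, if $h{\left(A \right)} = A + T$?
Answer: $\frac{17599}{40} \approx 439.98$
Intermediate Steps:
$T = - \frac{1}{40} \approx -0.025$
$h{\left(A \right)} = - \frac{1}{40} + A$ ($h{\left(A \right)} = A - \frac{1}{40} = - \frac{1}{40} + A$)
$\left(-23526 + h{\left(49 \right)}\right) + 23917 = \left(-23526 + \left(- \frac{1}{40} + 49\right)\right) + 23917 = \left(-23526 + \frac{1959}{40}\right) + 23917 = - \frac{939081}{40} + 23917 = \frac{17599}{40}$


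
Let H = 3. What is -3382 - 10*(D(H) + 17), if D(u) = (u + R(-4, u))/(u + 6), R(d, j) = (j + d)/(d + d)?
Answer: -127997/36 ≈ -3555.5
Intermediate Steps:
R(d, j) = (d + j)/(2*d) (R(d, j) = (d + j)/((2*d)) = (d + j)*(1/(2*d)) = (d + j)/(2*d))
D(u) = (½ + 7*u/8)/(6 + u) (D(u) = (u + (½)*(-4 + u)/(-4))/(u + 6) = (u + (½)*(-¼)*(-4 + u))/(6 + u) = (u + (½ - u/8))/(6 + u) = (½ + 7*u/8)/(6 + u))
-3382 - 10*(D(H) + 17) = -3382 - 10*((4 + 7*3)/(8*(6 + 3)) + 17) = -3382 - 10*((⅛)*(4 + 21)/9 + 17) = -3382 - 10*((⅛)*(⅑)*25 + 17) = -3382 - 10*(25/72 + 17) = -3382 - 10*1249/72 = -3382 - 1*6245/36 = -3382 - 6245/36 = -127997/36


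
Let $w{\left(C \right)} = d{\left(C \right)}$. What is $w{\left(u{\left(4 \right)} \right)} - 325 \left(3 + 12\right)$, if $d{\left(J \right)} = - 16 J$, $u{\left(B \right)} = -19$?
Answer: $-4571$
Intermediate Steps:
$w{\left(C \right)} = - 16 C$
$w{\left(u{\left(4 \right)} \right)} - 325 \left(3 + 12\right) = \left(-16\right) \left(-19\right) - 325 \left(3 + 12\right) = 304 - 325 \cdot 15 = 304 - 4875 = -4571$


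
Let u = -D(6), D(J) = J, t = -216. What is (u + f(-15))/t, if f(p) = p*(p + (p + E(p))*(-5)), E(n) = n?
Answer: 677/72 ≈ 9.4028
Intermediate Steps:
f(p) = -9*p² (f(p) = p*(p + (p + p)*(-5)) = p*(p + (2*p)*(-5)) = p*(p - 10*p) = p*(-9*p) = -9*p²)
u = -6 (u = -1*6 = -6)
(u + f(-15))/t = (-6 - 9*(-15)²)/(-216) = -(-6 - 9*225)/216 = -(-6 - 2025)/216 = -1/216*(-2031) = 677/72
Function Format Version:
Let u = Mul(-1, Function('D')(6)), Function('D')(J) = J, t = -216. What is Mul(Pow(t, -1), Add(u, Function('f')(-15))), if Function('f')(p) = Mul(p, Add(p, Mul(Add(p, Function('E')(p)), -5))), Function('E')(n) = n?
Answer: Rational(677, 72) ≈ 9.4028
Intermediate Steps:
Function('f')(p) = Mul(-9, Pow(p, 2)) (Function('f')(p) = Mul(p, Add(p, Mul(Add(p, p), -5))) = Mul(p, Add(p, Mul(Mul(2, p), -5))) = Mul(p, Add(p, Mul(-10, p))) = Mul(p, Mul(-9, p)) = Mul(-9, Pow(p, 2)))
u = -6 (u = Mul(-1, 6) = -6)
Mul(Pow(t, -1), Add(u, Function('f')(-15))) = Mul(Pow(-216, -1), Add(-6, Mul(-9, Pow(-15, 2)))) = Mul(Rational(-1, 216), Add(-6, Mul(-9, 225))) = Mul(Rational(-1, 216), Add(-6, -2025)) = Mul(Rational(-1, 216), -2031) = Rational(677, 72)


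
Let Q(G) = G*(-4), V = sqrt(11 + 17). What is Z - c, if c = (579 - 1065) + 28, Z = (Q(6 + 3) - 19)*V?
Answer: 458 - 110*sqrt(7) ≈ 166.97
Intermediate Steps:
V = 2*sqrt(7) (V = sqrt(28) = 2*sqrt(7) ≈ 5.2915)
Q(G) = -4*G
Z = -110*sqrt(7) (Z = (-4*(6 + 3) - 19)*(2*sqrt(7)) = (-4*9 - 19)*(2*sqrt(7)) = (-36 - 19)*(2*sqrt(7)) = -110*sqrt(7) ≈ -291.03)
c = -458 (c = -486 + 28 = -458)
Z - c = -110*sqrt(7) - 1*(-458) = -110*sqrt(7) + 458 = 458 - 110*sqrt(7)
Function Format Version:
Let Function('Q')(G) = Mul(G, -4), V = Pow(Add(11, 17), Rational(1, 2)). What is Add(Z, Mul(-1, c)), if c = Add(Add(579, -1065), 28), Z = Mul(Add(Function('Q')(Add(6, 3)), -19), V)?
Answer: Add(458, Mul(-110, Pow(7, Rational(1, 2)))) ≈ 166.97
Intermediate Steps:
V = Mul(2, Pow(7, Rational(1, 2))) (V = Pow(28, Rational(1, 2)) = Mul(2, Pow(7, Rational(1, 2))) ≈ 5.2915)
Function('Q')(G) = Mul(-4, G)
Z = Mul(-110, Pow(7, Rational(1, 2))) (Z = Mul(Add(Mul(-4, Add(6, 3)), -19), Mul(2, Pow(7, Rational(1, 2)))) = Mul(Add(Mul(-4, 9), -19), Mul(2, Pow(7, Rational(1, 2)))) = Mul(Add(-36, -19), Mul(2, Pow(7, Rational(1, 2)))) = Mul(-55, Mul(2, Pow(7, Rational(1, 2)))) = Mul(-110, Pow(7, Rational(1, 2))) ≈ -291.03)
c = -458 (c = Add(-486, 28) = -458)
Add(Z, Mul(-1, c)) = Add(Mul(-110, Pow(7, Rational(1, 2))), Mul(-1, -458)) = Add(Mul(-110, Pow(7, Rational(1, 2))), 458) = Add(458, Mul(-110, Pow(7, Rational(1, 2))))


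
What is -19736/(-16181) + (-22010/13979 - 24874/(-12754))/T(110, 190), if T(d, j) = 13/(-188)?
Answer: -11290505444620/2678817898757 ≈ -4.2147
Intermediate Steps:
T(d, j) = -13/188 (T(d, j) = 13*(-1/188) = -13/188)
-19736/(-16181) + (-22010/13979 - 24874/(-12754))/T(110, 190) = -19736/(-16181) + (-22010/13979 - 24874/(-12754))/(-13/188) = -19736*(-1/16181) + (-22010*1/13979 - 24874*(-1/12754))*(-188/13) = 19736/16181 + (-22010/13979 + 12437/6377)*(-188/13) = 19736/16181 + (4785579/12734869)*(-188/13) = 19736/16181 - 899688852/165553297 = -11290505444620/2678817898757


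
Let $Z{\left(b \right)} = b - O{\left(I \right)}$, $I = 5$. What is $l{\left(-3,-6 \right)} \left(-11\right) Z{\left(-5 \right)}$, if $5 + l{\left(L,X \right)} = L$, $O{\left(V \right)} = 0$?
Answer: $-440$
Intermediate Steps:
$Z{\left(b \right)} = b$ ($Z{\left(b \right)} = b - 0 = b + 0 = b$)
$l{\left(L,X \right)} = -5 + L$
$l{\left(-3,-6 \right)} \left(-11\right) Z{\left(-5 \right)} = \left(-5 - 3\right) \left(-11\right) \left(-5\right) = \left(-8\right) \left(-11\right) \left(-5\right) = 88 \left(-5\right) = -440$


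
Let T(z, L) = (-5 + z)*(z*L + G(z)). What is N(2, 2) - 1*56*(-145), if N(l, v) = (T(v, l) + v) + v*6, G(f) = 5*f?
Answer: 8092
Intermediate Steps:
T(z, L) = (-5 + z)*(5*z + L*z) (T(z, L) = (-5 + z)*(z*L + 5*z) = (-5 + z)*(L*z + 5*z) = (-5 + z)*(5*z + L*z))
N(l, v) = 7*v + v*(-25 - 5*l + 5*v + l*v) (N(l, v) = (v*(-25 - 5*l + 5*v + l*v) + v) + v*6 = (v + v*(-25 - 5*l + 5*v + l*v)) + 6*v = 7*v + v*(-25 - 5*l + 5*v + l*v))
N(2, 2) - 1*56*(-145) = 2*(-18 - 5*2 + 5*2 + 2*2) - 1*56*(-145) = 2*(-18 - 10 + 10 + 4) - 56*(-145) = 2*(-14) + 8120 = -28 + 8120 = 8092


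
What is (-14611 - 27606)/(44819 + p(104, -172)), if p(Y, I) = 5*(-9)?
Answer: -42217/44774 ≈ -0.94289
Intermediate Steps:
p(Y, I) = -45
(-14611 - 27606)/(44819 + p(104, -172)) = (-14611 - 27606)/(44819 - 45) = -42217/44774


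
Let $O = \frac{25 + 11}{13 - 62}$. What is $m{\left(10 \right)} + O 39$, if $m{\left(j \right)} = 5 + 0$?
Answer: $- \frac{1159}{49} \approx -23.653$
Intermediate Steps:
$m{\left(j \right)} = 5$
$O = - \frac{36}{49}$ ($O = \frac{36}{-49} = 36 \left(- \frac{1}{49}\right) = - \frac{36}{49} \approx -0.73469$)
$m{\left(10 \right)} + O 39 = 5 - \frac{1404}{49} = - \frac{1159}{49}$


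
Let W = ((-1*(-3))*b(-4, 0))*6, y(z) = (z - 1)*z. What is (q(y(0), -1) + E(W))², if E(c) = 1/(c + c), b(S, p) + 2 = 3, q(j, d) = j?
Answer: 1/1296 ≈ 0.00077160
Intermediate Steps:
y(z) = z*(-1 + z) (y(z) = (-1 + z)*z = z*(-1 + z))
b(S, p) = 1 (b(S, p) = -2 + 3 = 1)
W = 18 (W = (-1*(-3)*1)*6 = (3*1)*6 = 3*6 = 18)
E(c) = 1/(2*c)
(q(y(0), -1) + E(W))² = (0*(-1 + 0) + (½)/18)² = (0*(-1) + (½)*(1/18))² = (0 + 1/36)² = (1/36)² = 1/1296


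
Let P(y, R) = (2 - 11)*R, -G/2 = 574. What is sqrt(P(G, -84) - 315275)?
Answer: I*sqrt(314519) ≈ 560.82*I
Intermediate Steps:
G = -1148 (G = -2*574 = -1148)
P(y, R) = -9*R
sqrt(P(G, -84) - 315275) = sqrt(-9*(-84) - 315275) = sqrt(756 - 315275) = sqrt(-314519) = I*sqrt(314519)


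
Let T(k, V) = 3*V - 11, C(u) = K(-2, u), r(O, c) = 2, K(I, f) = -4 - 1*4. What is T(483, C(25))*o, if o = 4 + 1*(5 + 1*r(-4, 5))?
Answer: -385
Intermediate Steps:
K(I, f) = -8 (K(I, f) = -4 - 4 = -8)
C(u) = -8
T(k, V) = -11 + 3*V
o = 11 (o = 4 + 1*(5 + 1*2) = 4 + 1*(5 + 2) = 4 + 1*7 = 4 + 7 = 11)
T(483, C(25))*o = (-11 + 3*(-8))*11 = (-11 - 24)*11 = -35*11 = -385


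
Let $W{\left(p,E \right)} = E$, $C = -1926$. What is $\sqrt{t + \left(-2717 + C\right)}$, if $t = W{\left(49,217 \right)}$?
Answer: $i \sqrt{4426} \approx 66.528 i$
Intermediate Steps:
$t = 217$
$\sqrt{t + \left(-2717 + C\right)} = \sqrt{217 - 4643} = \sqrt{-4426} = i \sqrt{4426}$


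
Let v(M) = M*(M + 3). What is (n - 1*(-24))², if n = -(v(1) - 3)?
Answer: 529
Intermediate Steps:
v(M) = M*(3 + M)
n = -1 (n = -(1*(3 + 1) - 3) = -(1*4 - 3) = -(4 - 3) = -1*1 = -1)
(n - 1*(-24))² = (-1 - 1*(-24))² = (-1 + 24)² = 23² = 529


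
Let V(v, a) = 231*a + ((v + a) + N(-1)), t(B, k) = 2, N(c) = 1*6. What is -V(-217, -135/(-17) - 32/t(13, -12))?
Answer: 35371/17 ≈ 2080.6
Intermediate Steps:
N(c) = 6
V(v, a) = 6 + v + 232*a (V(v, a) = 231*a + ((v + a) + 6) = 231*a + ((a + v) + 6) = 231*a + (6 + a + v) = 6 + v + 232*a)
-V(-217, -135/(-17) - 32/t(13, -12)) = -(6 - 217 + 232*(-135/(-17) - 32/2)) = -(6 - 217 + 232*(-135*(-1/17) - 32*1/2)) = -(6 - 217 + 232*(135/17 - 16)) = -(6 - 217 + 232*(-137/17)) = -(6 - 217 - 31784/17) = -1*(-35371/17) = 35371/17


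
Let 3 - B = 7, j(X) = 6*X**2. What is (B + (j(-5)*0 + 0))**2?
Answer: 16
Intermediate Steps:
B = -4 (B = 3 - 1*7 = 3 - 7 = -4)
(B + (j(-5)*0 + 0))**2 = (-4 + ((6*(-5)**2)*0 + 0))**2 = (-4 + ((6*25)*0 + 0))**2 = (-4 + (150*0 + 0))**2 = (-4 + (0 + 0))**2 = (-4 + 0)**2 = (-4)**2 = 16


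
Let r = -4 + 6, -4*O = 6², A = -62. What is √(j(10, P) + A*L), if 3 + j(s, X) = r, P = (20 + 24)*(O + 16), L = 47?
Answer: I*√2915 ≈ 53.991*I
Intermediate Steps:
O = -9 (O = -¼*6² = -¼*36 = -9)
r = 2
P = 308 (P = (20 + 24)*(-9 + 16) = 44*7 = 308)
j(s, X) = -1 (j(s, X) = -3 + 2 = -1)
√(j(10, P) + A*L) = √(-1 - 62*47) = √(-1 - 2914) = √(-2915) = I*√2915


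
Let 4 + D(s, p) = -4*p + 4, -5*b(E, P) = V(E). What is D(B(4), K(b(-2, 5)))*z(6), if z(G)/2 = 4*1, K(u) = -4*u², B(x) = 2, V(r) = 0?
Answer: 0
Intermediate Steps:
b(E, P) = 0 (b(E, P) = -⅕*0 = 0)
z(G) = 8 (z(G) = 2*(4*1) = 2*4 = 8)
D(s, p) = -4*p (D(s, p) = -4 + (-4*p + 4) = -4 + (4 - 4*p) = -4*p)
D(B(4), K(b(-2, 5)))*z(6) = -(-16)*0²*8 = -(-16)*0*8 = -4*0*8 = 0*8 = 0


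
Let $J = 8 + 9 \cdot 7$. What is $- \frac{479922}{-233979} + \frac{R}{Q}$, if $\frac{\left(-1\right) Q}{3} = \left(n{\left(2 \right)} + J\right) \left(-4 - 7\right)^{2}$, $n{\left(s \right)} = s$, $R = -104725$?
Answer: $\frac{12406967951}{2066736507} \approx 6.0032$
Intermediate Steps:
$J = 71$ ($J = 8 + 63 = 71$)
$Q = -26499$ ($Q = - 3 \left(2 + 71\right) \left(-4 - 7\right)^{2} = - 3 \cdot 73 \left(-11\right)^{2} = - 3 \cdot 73 \cdot 121 = \left(-3\right) 8833 = -26499$)
$- \frac{479922}{-233979} + \frac{R}{Q} = - \frac{479922}{-233979} - \frac{104725}{-26499} = \left(-479922\right) \left(- \frac{1}{233979}\right) - - \frac{104725}{26499} = \frac{159974}{77993} + \frac{104725}{26499} = \frac{12406967951}{2066736507}$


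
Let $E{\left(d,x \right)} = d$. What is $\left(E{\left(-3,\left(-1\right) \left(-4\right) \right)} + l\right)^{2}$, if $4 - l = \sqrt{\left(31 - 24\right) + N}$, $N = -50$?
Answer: $\left(1 - i \sqrt{43}\right)^{2} \approx -42.0 - 13.115 i$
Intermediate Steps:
$l = 4 - i \sqrt{43}$ ($l = 4 - \sqrt{\left(31 - 24\right) - 50} = 4 - \sqrt{7 - 50} = 4 - \sqrt{-43} = 4 - i \sqrt{43} \approx 4.0 - 6.5574 i$)
$\left(E{\left(-3,\left(-1\right) \left(-4\right) \right)} + l\right)^{2} = \left(-3 + \left(4 - i \sqrt{43}\right)\right)^{2} = \left(1 - i \sqrt{43}\right)^{2}$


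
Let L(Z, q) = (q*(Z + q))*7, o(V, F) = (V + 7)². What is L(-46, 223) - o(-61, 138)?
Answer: 273381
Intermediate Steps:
o(V, F) = (7 + V)²
L(Z, q) = 7*q*(Z + q)
L(-46, 223) - o(-61, 138) = 7*223*(-46 + 223) - (7 - 61)² = 7*223*177 - 1*(-54)² = 276297 - 1*2916 = 276297 - 2916 = 273381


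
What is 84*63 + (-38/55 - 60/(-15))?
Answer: 291242/55 ≈ 5295.3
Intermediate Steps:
84*63 + (-38/55 - 60/(-15)) = 5292 + (-38*1/55 - 60*(-1/15)) = 5292 + (-38/55 + 4) = 5292 + 182/55 = 291242/55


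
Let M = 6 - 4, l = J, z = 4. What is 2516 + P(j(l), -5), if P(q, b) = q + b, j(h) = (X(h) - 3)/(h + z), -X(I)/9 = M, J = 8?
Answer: 10037/4 ≈ 2509.3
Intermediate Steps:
l = 8
M = 2
X(I) = -18 (X(I) = -9*2 = -18)
j(h) = -21/(4 + h) (j(h) = (-18 - 3)/(h + 4) = -21/(4 + h))
P(q, b) = b + q
2516 + P(j(l), -5) = 2516 + (-5 - 21/(4 + 8)) = 2516 + (-5 - 21/12) = 2516 + (-5 - 21*1/12) = 2516 + (-5 - 7/4) = 2516 - 27/4 = 10037/4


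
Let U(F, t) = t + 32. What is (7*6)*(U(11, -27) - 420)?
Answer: -17430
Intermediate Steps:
U(F, t) = 32 + t
(7*6)*(U(11, -27) - 420) = (7*6)*((32 - 27) - 420) = 42*(5 - 420) = 42*(-415) = -17430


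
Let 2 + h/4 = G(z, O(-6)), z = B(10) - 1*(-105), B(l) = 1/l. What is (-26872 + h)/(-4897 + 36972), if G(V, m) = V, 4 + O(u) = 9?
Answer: -132298/160375 ≈ -0.82493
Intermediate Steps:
z = 1051/10 (z = 1/10 - 1*(-105) = 1/10 + 105 = 1051/10 ≈ 105.10)
O(u) = 5 (O(u) = -4 + 9 = 5)
h = 2062/5 (h = -8 + 4*(1051/10) = -8 + 2102/5 = 2062/5 ≈ 412.40)
(-26872 + h)/(-4897 + 36972) = (-26872 + 2062/5)/(-4897 + 36972) = -132298/5/32075 = -132298/5*1/32075 = -132298/160375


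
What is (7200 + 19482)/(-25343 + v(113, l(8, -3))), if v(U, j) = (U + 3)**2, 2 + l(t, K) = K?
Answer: -26682/11887 ≈ -2.2446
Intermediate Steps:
l(t, K) = -2 + K
v(U, j) = (3 + U)**2
(7200 + 19482)/(-25343 + v(113, l(8, -3))) = (7200 + 19482)/(-25343 + (3 + 113)**2) = 26682/(-25343 + 116**2) = 26682/(-25343 + 13456) = 26682/(-11887) = 26682*(-1/11887) = -26682/11887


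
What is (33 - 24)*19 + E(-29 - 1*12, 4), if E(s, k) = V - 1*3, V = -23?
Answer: 145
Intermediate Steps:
E(s, k) = -26 (E(s, k) = -23 - 1*3 = -23 - 3 = -26)
(33 - 24)*19 + E(-29 - 1*12, 4) = (33 - 24)*19 - 26 = 9*19 - 26 = 171 - 26 = 145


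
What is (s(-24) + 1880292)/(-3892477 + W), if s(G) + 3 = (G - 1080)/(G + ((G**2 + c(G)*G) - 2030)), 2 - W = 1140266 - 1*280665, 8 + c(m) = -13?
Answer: -915701295/2314261012 ≈ -0.39568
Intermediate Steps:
c(m) = -21 (c(m) = -8 - 13 = -21)
W = -859599 (W = 2 - (1140266 - 1*280665) = 2 - (1140266 - 280665) = 2 - 1*859601 = 2 - 859601 = -859599)
s(G) = -3 + (-1080 + G)/(-2030 + G**2 - 20*G) (s(G) = -3 + (G - 1080)/(G + ((G**2 - 21*G) - 2030)) = -3 + (-1080 + G)/(G + (-2030 + G**2 - 21*G)) = -3 + (-1080 + G)/(-2030 + G**2 - 20*G))
(s(-24) + 1880292)/(-3892477 + W) = ((5010 - 3*(-24)**2 + 61*(-24))/(-2030 + (-24)**2 - 20*(-24)) + 1880292)/(-3892477 - 859599) = ((5010 - 3*576 - 1464)/(-2030 + 576 + 480) + 1880292)/(-4752076) = ((5010 - 1728 - 1464)/(-974) + 1880292)*(-1/4752076) = (-1/974*1818 + 1880292)*(-1/4752076) = (-909/487 + 1880292)*(-1/4752076) = (915701295/487)*(-1/4752076) = -915701295/2314261012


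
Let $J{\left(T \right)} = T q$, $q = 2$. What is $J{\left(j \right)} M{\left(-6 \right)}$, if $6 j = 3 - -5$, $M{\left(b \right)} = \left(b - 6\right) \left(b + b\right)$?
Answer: $384$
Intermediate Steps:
$M{\left(b \right)} = 2 b \left(-6 + b\right)$ ($M{\left(b \right)} = \left(-6 + b\right) 2 b = 2 b \left(-6 + b\right)$)
$j = \frac{4}{3}$ ($j = \frac{3 - -5}{6} = \frac{3 + 5}{6} = \frac{1}{6} \cdot 8 = \frac{4}{3} \approx 1.3333$)
$J{\left(T \right)} = 2 T$ ($J{\left(T \right)} = T 2 = 2 T$)
$J{\left(j \right)} M{\left(-6 \right)} = 2 \cdot \frac{4}{3} \cdot 2 \left(-6\right) \left(-6 - 6\right) = \frac{8 \cdot 2 \left(-6\right) \left(-12\right)}{3} = \frac{8}{3} \cdot 144 = 384$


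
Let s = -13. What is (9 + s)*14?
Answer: -56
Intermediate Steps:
(9 + s)*14 = (9 - 13)*14 = -4*14 = -56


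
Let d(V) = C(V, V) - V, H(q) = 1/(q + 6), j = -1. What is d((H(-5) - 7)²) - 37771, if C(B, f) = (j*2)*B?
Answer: -37879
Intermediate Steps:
H(q) = 1/(6 + q)
C(B, f) = -2*B (C(B, f) = (-1*2)*B = -2*B)
d(V) = -3*V (d(V) = -2*V - V = -3*V)
d((H(-5) - 7)²) - 37771 = -3*(1/(6 - 5) - 7)² - 37771 = -3*(1/1 - 7)² - 37771 = -3*(1 - 7)² - 37771 = -3*(-6)² - 37771 = -3*36 - 37771 = -108 - 37771 = -37879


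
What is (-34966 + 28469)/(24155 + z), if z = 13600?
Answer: -6497/37755 ≈ -0.17208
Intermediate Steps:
(-34966 + 28469)/(24155 + z) = (-34966 + 28469)/(24155 + 13600) = -6497/37755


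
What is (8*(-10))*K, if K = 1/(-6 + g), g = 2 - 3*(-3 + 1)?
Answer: -40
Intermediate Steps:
g = 8 (g = 2 - 3*(-2) = 2 + 6 = 8)
K = 1/2 (K = 1/(-6 + 8) = 1/2 ≈ 0.50000)
(8*(-10))*K = (8*(-10))*(1/2) = -80*1/2 = -40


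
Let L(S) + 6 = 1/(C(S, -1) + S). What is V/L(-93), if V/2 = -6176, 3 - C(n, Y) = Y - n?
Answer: 2248064/1093 ≈ 2056.8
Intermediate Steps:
C(n, Y) = 3 + n - Y (C(n, Y) = 3 - (Y - n) = 3 + (n - Y) = 3 + n - Y)
L(S) = -6 + 1/(4 + 2*S) (L(S) = -6 + 1/((3 + S - 1*(-1)) + S) = -6 + 1/((3 + S + 1) + S) = -6 + 1/((4 + S) + S) = -6 + 1/(4 + 2*S))
V = -12352 (V = 2*(-6176) = -12352)
V/L(-93) = -12352*2*(2 - 93)/(-23 - 12*(-93)) = -12352*(-182/(-23 + 1116)) = -12352/((½)*(-1/91)*1093) = -12352/(-1093/182) = -12352*(-182/1093) = 2248064/1093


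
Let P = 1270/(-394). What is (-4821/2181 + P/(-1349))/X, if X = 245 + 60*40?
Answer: -426603426/511020429995 ≈ -0.00083481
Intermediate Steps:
P = -635/197 (P = 1270*(-1/394) = -635/197 ≈ -3.2234)
X = 2645 (X = 245 + 2400 = 2645)
(-4821/2181 + P/(-1349))/X = (-4821/2181 - 635/197/(-1349))/2645 = (-4821*1/2181 - 635/197*(-1/1349))*(1/2645) = (-1607/727 + 635/265753)*(1/2645) = -426603426/193202431*1/2645 = -426603426/511020429995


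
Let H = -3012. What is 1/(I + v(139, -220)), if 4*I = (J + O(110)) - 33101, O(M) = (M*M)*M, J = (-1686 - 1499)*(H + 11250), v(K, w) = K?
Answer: -4/24939575 ≈ -1.6039e-7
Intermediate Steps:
J = -26238030 (J = (-1686 - 1499)*(-3012 + 11250) = -3185*8238 = -26238030)
O(M) = M³ (O(M) = M²*M = M³)
I = -24940131/4 (I = ((-26238030 + 110³) - 33101)/4 = ((-26238030 + 1331000) - 33101)/4 = (-24907030 - 33101)/4 = (¼)*(-24940131) = -24940131/4 ≈ -6.2350e+6)
1/(I + v(139, -220)) = 1/(-24940131/4 + 139) = 1/(-24939575/4) = -4/24939575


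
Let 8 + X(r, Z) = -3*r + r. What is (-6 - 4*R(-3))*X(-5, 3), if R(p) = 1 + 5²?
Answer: -220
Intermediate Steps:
R(p) = 26 (R(p) = 1 + 25 = 26)
X(r, Z) = -8 - 2*r (X(r, Z) = -8 + (-3*r + r) = -8 - 2*r)
(-6 - 4*R(-3))*X(-5, 3) = (-6 - 4*26)*(-8 - 2*(-5)) = (-6 - 104)*(-8 + 10) = -110*2 = -220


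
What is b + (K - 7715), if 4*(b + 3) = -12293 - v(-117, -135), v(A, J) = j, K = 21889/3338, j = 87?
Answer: -36071905/3338 ≈ -10806.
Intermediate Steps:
K = 21889/3338 (K = 21889*(1/3338) = 21889/3338 ≈ 6.5575)
v(A, J) = 87
b = -3098 (b = -3 + (-12293 - 1*87)/4 = -3 + (-12293 - 87)/4 = -3 + (¼)*(-12380) = -3 - 3095 = -3098)
b + (K - 7715) = -3098 + (21889/3338 - 7715) = -3098 - 25730781/3338 = -36071905/3338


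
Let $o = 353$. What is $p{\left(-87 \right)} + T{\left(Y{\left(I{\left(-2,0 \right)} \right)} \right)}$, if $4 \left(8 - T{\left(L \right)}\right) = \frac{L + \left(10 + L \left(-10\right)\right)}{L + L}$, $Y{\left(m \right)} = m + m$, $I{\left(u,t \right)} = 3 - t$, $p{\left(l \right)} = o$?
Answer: $\frac{4343}{12} \approx 361.92$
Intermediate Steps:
$p{\left(l \right)} = 353$
$Y{\left(m \right)} = 2 m$
$T{\left(L \right)} = 8 - \frac{10 - 9 L}{8 L}$ ($T{\left(L \right)} = 8 - \frac{\left(L + \left(10 + L \left(-10\right)\right)\right) \frac{1}{L + L}}{4} = 8 - \frac{\left(L - \left(-10 + 10 L\right)\right) \frac{1}{2 L}}{4} = 8 - \frac{\left(10 - 9 L\right) \frac{1}{2 L}}{4} = 8 - \frac{\frac{1}{2} \frac{1}{L} \left(10 - 9 L\right)}{4} = 8 - \frac{10 - 9 L}{8 L}$)
$p{\left(-87 \right)} + T{\left(Y{\left(I{\left(-2,0 \right)} \right)} \right)} = 353 + \frac{-10 + 73 \cdot 2 \left(3 - 0\right)}{8 \cdot 2 \left(3 - 0\right)} = 353 + \frac{-10 + 73 \cdot 2 \left(3 + 0\right)}{8 \cdot 2 \left(3 + 0\right)} = 353 + \frac{-10 + 73 \cdot 2 \cdot 3}{8 \cdot 2 \cdot 3} = 353 + \frac{-10 + 73 \cdot 6}{8 \cdot 6} = 353 + \frac{1}{8} \cdot \frac{1}{6} \left(-10 + 438\right) = 353 + \frac{1}{8} \cdot \frac{1}{6} \cdot 428 = 353 + \frac{107}{12} = \frac{4343}{12}$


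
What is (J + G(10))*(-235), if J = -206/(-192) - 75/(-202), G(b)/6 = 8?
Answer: -112661585/9696 ≈ -11619.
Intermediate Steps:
G(b) = 48 (G(b) = 6*8 = 48)
J = 14003/9696 (J = -206*(-1/192) - 75*(-1/202) = 103/96 + 75/202 = 14003/9696 ≈ 1.4442)
(J + G(10))*(-235) = (14003/9696 + 48)*(-235) = (479411/9696)*(-235) = -112661585/9696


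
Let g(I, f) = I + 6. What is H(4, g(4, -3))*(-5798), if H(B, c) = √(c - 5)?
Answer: -5798*√5 ≈ -12965.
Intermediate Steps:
g(I, f) = 6 + I
H(B, c) = √(-5 + c)
H(4, g(4, -3))*(-5798) = √(-5 + (6 + 4))*(-5798) = √(-5 + 10)*(-5798) = √5*(-5798) = -5798*√5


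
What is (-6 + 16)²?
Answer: 100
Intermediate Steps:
(-6 + 16)² = 10² = 100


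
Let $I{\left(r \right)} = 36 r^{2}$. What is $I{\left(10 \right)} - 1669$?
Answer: $1931$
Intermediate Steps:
$I{\left(10 \right)} - 1669 = 36 \cdot 10^{2} - 1669 = 36 \cdot 100 - 1669 = 3600 - 1669 = 1931$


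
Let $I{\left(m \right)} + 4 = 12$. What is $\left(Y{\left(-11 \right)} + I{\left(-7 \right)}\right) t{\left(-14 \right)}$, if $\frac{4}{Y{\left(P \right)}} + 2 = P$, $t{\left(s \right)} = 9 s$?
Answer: $- \frac{12600}{13} \approx -969.23$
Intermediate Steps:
$I{\left(m \right)} = 8$ ($I{\left(m \right)} = -4 + 12 = 8$)
$Y{\left(P \right)} = \frac{4}{-2 + P}$
$\left(Y{\left(-11 \right)} + I{\left(-7 \right)}\right) t{\left(-14 \right)} = \left(\frac{4}{-2 - 11} + 8\right) 9 \left(-14\right) = \left(\frac{4}{-13} + 8\right) \left(-126\right) = \left(4 \left(- \frac{1}{13}\right) + 8\right) \left(-126\right) = \left(- \frac{4}{13} + 8\right) \left(-126\right) = \frac{100}{13} \left(-126\right) = - \frac{12600}{13}$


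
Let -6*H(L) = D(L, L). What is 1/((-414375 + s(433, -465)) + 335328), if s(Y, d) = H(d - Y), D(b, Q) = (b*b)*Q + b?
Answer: 3/361838704 ≈ 8.2910e-9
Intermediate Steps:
D(b, Q) = b + Q*b**2 (D(b, Q) = b**2*Q + b = Q*b**2 + b = b + Q*b**2)
H(L) = -L*(1 + L**2)/6 (H(L) = -L*(1 + L*L)/6 = -L*(1 + L**2)/6)
s(Y, d) = -(1 + (d - Y)**2)*(d - Y)/6 (s(Y, d) = -(d - Y)*(1 + (d - Y)**2)/6 = -(1 + (d - Y)**2)*(d - Y)/6)
1/((-414375 + s(433, -465)) + 335328) = 1/((-414375 + (1 + (433 - 1*(-465))**2)*(433 - 1*(-465))/6) + 335328) = 1/((-414375 + (1 + (433 + 465)**2)*(433 + 465)/6) + 335328) = 1/((-414375 + (1/6)*(1 + 898**2)*898) + 335328) = 1/((-414375 + (1/6)*(1 + 806404)*898) + 335328) = 1/((-414375 + (1/6)*806405*898) + 335328) = 1/((-414375 + 362075845/3) + 335328) = 1/(360832720/3 + 335328) = 1/(361838704/3) = 3/361838704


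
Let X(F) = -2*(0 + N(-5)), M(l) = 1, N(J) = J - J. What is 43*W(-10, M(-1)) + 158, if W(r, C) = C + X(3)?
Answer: 201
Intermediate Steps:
N(J) = 0
X(F) = 0 (X(F) = -2*(0 + 0) = -2*0 = 0)
W(r, C) = C (W(r, C) = C + 0 = C)
43*W(-10, M(-1)) + 158 = 43*1 + 158 = 43 + 158 = 201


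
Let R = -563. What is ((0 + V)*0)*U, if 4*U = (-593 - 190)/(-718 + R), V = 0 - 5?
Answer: 0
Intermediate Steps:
V = -5
U = 261/1708 (U = ((-593 - 190)/(-718 - 563))/4 = (-783/(-1281))/4 = (-783*(-1/1281))/4 = (¼)*(261/427) = 261/1708 ≈ 0.15281)
((0 + V)*0)*U = ((0 - 5)*0)*(261/1708) = -5*0*(261/1708) = 0*(261/1708) = 0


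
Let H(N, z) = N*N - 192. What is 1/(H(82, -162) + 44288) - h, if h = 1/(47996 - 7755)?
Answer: -10579/2045047620 ≈ -5.1730e-6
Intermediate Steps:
H(N, z) = -192 + N**2 (H(N, z) = N**2 - 192 = -192 + N**2)
h = 1/40241 ≈ 2.4850e-5
1/(H(82, -162) + 44288) - h = 1/((-192 + 82**2) + 44288) - 1*1/40241 = 1/((-192 + 6724) + 44288) - 1/40241 = 1/(6532 + 44288) - 1/40241 = 1/50820 - 1/40241 = -10579/2045047620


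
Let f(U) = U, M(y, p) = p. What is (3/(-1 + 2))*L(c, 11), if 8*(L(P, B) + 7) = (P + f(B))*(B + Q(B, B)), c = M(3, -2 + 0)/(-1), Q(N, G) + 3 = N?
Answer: 573/8 ≈ 71.625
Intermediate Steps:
Q(N, G) = -3 + N
c = 2 (c = (-2 + 0)/(-1) = -2*(-1) = 2)
L(P, B) = -7 + (-3 + 2*B)*(B + P)/8 (L(P, B) = -7 + ((P + B)*(B + (-3 + B)))/8 = -7 + ((B + P)*(-3 + 2*B))/8 = -7 + ((-3 + 2*B)*(B + P))/8 = -7 + (-3 + 2*B)*(B + P)/8)
(3/(-1 + 2))*L(c, 11) = (3/(-1 + 2))*(-7 - 3/8*11 - 3/8*2 + (¼)*11² + (¼)*11*2) = (3/1)*(-7 - 33/8 - ¾ + (¼)*121 + 11/2) = (3*1)*(-7 - 33/8 - ¾ + 121/4 + 11/2) = 3*(191/8) = 573/8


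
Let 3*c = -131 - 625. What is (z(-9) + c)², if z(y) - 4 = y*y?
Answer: 27889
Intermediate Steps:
z(y) = 4 + y² (z(y) = 4 + y*y = 4 + y²)
c = -252 (c = (-131 - 625)/3 = (⅓)*(-756) = -252)
(z(-9) + c)² = ((4 + (-9)²) - 252)² = ((4 + 81) - 252)² = (85 - 252)² = (-167)² = 27889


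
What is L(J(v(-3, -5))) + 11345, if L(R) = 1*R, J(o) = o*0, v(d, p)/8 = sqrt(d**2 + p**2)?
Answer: 11345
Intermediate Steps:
v(d, p) = 8*sqrt(d**2 + p**2)
J(o) = 0
L(R) = R
L(J(v(-3, -5))) + 11345 = 0 + 11345 = 11345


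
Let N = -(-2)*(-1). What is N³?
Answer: -8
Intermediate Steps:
N = -2 (N = -1*2 = -2)
N³ = (-2)³ = -8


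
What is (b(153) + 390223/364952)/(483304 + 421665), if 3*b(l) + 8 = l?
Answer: 54088709/990810739464 ≈ 5.4590e-5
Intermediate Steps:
b(l) = -8/3 + l/3
(b(153) + 390223/364952)/(483304 + 421665) = ((-8/3 + (⅓)*153) + 390223/364952)/(483304 + 421665) = ((-8/3 + 51) + 390223*(1/364952))/904969 = (145/3 + 390223/364952)*(1/904969) = (54088709/1094856)*(1/904969) = 54088709/990810739464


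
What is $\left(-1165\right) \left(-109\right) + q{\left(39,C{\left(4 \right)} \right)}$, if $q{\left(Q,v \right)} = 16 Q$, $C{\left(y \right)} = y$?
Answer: $127609$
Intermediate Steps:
$\left(-1165\right) \left(-109\right) + q{\left(39,C{\left(4 \right)} \right)} = \left(-1165\right) \left(-109\right) + 16 \cdot 39 = 126985 + 624 = 127609$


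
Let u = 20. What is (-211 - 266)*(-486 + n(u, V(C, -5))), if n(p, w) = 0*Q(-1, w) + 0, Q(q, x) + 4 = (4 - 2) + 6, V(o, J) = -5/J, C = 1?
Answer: 231822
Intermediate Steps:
Q(q, x) = 4 (Q(q, x) = -4 + ((4 - 2) + 6) = -4 + (2 + 6) = -4 + 8 = 4)
n(p, w) = 0 (n(p, w) = 0*4 + 0 = 0 + 0 = 0)
(-211 - 266)*(-486 + n(u, V(C, -5))) = (-211 - 266)*(-486 + 0) = -477*(-486) = 231822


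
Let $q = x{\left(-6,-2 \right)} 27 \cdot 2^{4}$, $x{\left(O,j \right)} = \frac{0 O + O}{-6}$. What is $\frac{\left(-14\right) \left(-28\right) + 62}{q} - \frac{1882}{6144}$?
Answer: $\frac{20587}{27648} \approx 0.74461$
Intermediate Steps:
$x{\left(O,j \right)} = - \frac{O}{6}$ ($x{\left(O,j \right)} = \left(0 + O\right) \left(- \frac{1}{6}\right) = O \left(- \frac{1}{6}\right) = - \frac{O}{6}$)
$q = 432$ ($q = \left(- \frac{1}{6}\right) \left(-6\right) 27 \cdot 2^{4} = 1 \cdot 27 \cdot 16 = 27 \cdot 16 = 432$)
$\frac{\left(-14\right) \left(-28\right) + 62}{q} - \frac{1882}{6144} = \frac{\left(-14\right) \left(-28\right) + 62}{432} - \frac{1882}{6144} = \left(392 + 62\right) \frac{1}{432} - \frac{941}{3072} = 454 \cdot \frac{1}{432} - \frac{941}{3072} = \frac{227}{216} - \frac{941}{3072} = \frac{20587}{27648}$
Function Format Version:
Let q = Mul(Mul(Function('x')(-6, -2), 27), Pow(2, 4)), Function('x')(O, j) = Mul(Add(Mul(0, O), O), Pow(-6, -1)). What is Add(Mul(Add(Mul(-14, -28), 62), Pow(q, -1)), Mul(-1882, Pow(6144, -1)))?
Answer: Rational(20587, 27648) ≈ 0.74461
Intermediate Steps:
Function('x')(O, j) = Mul(Rational(-1, 6), O) (Function('x')(O, j) = Mul(Add(0, O), Rational(-1, 6)) = Mul(O, Rational(-1, 6)) = Mul(Rational(-1, 6), O))
q = 432 (q = Mul(Mul(Mul(Rational(-1, 6), -6), 27), Pow(2, 4)) = Mul(Mul(1, 27), 16) = Mul(27, 16) = 432)
Add(Mul(Add(Mul(-14, -28), 62), Pow(q, -1)), Mul(-1882, Pow(6144, -1))) = Add(Mul(Add(Mul(-14, -28), 62), Pow(432, -1)), Mul(-1882, Pow(6144, -1))) = Add(Mul(Add(392, 62), Rational(1, 432)), Mul(-1882, Rational(1, 6144))) = Add(Mul(454, Rational(1, 432)), Rational(-941, 3072)) = Add(Rational(227, 216), Rational(-941, 3072)) = Rational(20587, 27648)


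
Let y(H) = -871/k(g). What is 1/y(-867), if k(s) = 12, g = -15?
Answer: -12/871 ≈ -0.013777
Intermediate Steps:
y(H) = -871/12
1/y(-867) = 1/(-871/12) = -12/871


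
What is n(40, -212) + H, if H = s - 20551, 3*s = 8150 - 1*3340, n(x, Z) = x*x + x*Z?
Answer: -77483/3 ≈ -25828.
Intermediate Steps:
n(x, Z) = x² + Z*x
s = 4810/3 (s = (8150 - 1*3340)/3 = (8150 - 3340)/3 = (⅓)*4810 = 4810/3 ≈ 1603.3)
H = -56843/3 (H = 4810/3 - 20551 = -56843/3 ≈ -18948.)
n(40, -212) + H = 40*(-212 + 40) - 56843/3 = 40*(-172) - 56843/3 = -6880 - 56843/3 = -77483/3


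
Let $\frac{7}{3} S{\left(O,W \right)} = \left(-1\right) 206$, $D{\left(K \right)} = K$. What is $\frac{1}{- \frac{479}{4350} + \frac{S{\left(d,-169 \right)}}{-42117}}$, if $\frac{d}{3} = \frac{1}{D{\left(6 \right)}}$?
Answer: $- \frac{427487550}{46176667} \approx -9.2577$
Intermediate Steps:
$d = \frac{1}{2}$ ($d = \frac{3}{6} = 3 \cdot \frac{1}{6} = \frac{1}{2} \approx 0.5$)
$S{\left(O,W \right)} = - \frac{618}{7}$ ($S{\left(O,W \right)} = \frac{3 \left(\left(-1\right) 206\right)}{7} = \frac{3}{7} \left(-206\right) = - \frac{618}{7}$)
$\frac{1}{- \frac{479}{4350} + \frac{S{\left(d,-169 \right)}}{-42117}} = \frac{1}{- \frac{479}{4350} - \frac{618}{7 \left(-42117\right)}} = \frac{1}{\left(-479\right) \frac{1}{4350} - - \frac{206}{98273}} = \frac{1}{- \frac{479}{4350} + \frac{206}{98273}} = \frac{1}{- \frac{46176667}{427487550}} = - \frac{427487550}{46176667}$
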